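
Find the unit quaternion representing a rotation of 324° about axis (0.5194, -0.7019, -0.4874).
-0.9511 + 0.1605i - 0.2169j - 0.1506k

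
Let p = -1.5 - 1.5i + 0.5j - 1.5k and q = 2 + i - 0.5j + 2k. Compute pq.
1.75 - 4.25i + 3.25j - 5.75k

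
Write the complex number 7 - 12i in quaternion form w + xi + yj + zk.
7 - 12i + 0j + 0k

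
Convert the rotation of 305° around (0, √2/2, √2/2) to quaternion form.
-0.887 + 0.3265j + 0.3265k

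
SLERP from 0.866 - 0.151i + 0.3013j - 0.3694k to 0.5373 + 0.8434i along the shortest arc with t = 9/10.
0.6222 + 0.7804i + 0.0392j - 0.048k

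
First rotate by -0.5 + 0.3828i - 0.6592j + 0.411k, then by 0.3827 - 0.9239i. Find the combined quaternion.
0.1623 + 0.6084i + 0.1274j + 0.7663k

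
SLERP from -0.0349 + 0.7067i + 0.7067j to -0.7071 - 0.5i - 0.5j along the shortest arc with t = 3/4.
0.5483 + 0.5913i + 0.5913j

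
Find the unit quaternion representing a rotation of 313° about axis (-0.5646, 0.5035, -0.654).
-0.9171 - 0.2251i + 0.2008j - 0.2608k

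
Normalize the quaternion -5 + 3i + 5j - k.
-0.6455 + 0.3873i + 0.6455j - 0.1291k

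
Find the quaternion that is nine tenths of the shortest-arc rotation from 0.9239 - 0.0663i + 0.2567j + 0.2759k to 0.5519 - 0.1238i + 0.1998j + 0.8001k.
0.6032 - 0.1201i + 0.21j + 0.76k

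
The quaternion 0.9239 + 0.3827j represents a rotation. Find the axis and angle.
axis = (0, 1, 0), θ = π/4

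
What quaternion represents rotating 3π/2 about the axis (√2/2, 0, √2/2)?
-0.7071 + 0.5i + 0.5k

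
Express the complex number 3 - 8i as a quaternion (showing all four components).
3 - 8i + 0j + 0k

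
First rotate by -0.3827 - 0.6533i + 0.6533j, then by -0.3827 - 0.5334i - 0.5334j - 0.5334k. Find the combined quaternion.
0.1465 + 0.8026i + 0.3026j - 0.4928k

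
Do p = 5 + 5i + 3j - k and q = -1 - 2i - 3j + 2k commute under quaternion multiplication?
No: pq = 16 - 12i - 26j + 2k ≠ 16 - 18i - 10j + 20k = qp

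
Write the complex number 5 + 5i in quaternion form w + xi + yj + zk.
5 + 5i + 0j + 0k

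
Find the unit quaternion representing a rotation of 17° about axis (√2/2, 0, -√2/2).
0.989 + 0.1045i - 0.1045k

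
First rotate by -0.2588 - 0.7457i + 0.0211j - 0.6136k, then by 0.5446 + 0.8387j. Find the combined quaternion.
-0.1586 - 0.9207i - 0.2056j + 0.2913k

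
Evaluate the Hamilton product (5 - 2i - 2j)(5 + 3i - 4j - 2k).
23 + 9i - 34j + 4k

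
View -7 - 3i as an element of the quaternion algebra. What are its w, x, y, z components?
-7 - 3i + 0j + 0k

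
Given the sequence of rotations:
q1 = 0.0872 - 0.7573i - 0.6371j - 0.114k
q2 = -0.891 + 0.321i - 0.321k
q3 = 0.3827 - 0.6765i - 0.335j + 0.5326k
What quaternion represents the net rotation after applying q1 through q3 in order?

q2 · q1 = 0.1288 + 0.4982i + 0.8473j - 0.1309k
q3 · q2 · q1 = 0.7399 - 0.3039i + 0.4579j - 0.3878k
0.7399 - 0.3039i + 0.4579j - 0.3878k


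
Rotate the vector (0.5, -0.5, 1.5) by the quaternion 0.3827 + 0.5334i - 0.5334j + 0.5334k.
(0.661, -1.477, 0.362)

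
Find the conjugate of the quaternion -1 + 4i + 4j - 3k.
-1 - 4i - 4j + 3k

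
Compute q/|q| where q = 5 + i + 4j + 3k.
0.7001 + 0.14i + 0.5601j + 0.4201k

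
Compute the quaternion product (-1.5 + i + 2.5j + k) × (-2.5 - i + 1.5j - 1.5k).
2.5 - 6.25i - 8j + 3.75k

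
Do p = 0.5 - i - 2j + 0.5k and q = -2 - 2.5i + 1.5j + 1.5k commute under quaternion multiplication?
No: pq = -1.25 - 3i + 5j - 6.75k ≠ -1.25 + 4.5i + 4.5j + 6.25k = qp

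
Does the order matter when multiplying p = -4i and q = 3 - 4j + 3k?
Yes: pq = -12i + 12j + 16k ≠ -12i - 12j - 16k = qp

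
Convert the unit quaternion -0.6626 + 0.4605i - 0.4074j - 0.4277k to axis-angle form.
axis = (0.6148, -0.5439, -0.571), θ = 263°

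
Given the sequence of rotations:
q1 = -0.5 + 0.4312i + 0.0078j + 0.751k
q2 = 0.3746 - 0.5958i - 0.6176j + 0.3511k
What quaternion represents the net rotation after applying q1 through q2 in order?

q2 · q1 = -0.1892 - 0.0071i + 0.9106j + 0.3674k
-0.1892 - 0.0071i + 0.9106j + 0.3674k


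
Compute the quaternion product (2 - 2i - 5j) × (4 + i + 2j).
20 - 6i - 16j + k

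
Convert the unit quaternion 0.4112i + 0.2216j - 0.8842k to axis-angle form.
axis = (0.4112, 0.2216, -0.8842), θ = π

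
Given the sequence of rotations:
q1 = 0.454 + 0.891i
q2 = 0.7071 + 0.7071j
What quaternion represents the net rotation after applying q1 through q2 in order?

q2 · q1 = 0.321 + 0.63i + 0.321j - 0.63k
0.321 + 0.63i + 0.321j - 0.63k


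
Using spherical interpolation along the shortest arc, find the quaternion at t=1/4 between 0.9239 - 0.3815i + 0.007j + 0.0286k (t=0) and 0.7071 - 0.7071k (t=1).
0.936 - 0.3037i + 0.0056j - 0.1778k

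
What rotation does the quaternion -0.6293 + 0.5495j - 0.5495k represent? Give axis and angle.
axis = (0, √2/2, -√2/2), θ = 258°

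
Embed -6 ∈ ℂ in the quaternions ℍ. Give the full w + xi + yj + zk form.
-6 + 0i + 0j + 0k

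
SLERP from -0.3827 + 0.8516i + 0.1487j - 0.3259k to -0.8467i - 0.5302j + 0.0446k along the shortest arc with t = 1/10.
-0.3487 + 0.8663i + 0.192j - 0.3017k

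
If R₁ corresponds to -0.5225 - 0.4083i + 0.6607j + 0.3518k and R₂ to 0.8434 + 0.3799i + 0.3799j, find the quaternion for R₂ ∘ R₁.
-0.5366 - 0.4092i + 0.2251j + 0.7028k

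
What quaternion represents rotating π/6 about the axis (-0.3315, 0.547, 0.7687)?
0.9659 - 0.0858i + 0.1416j + 0.199k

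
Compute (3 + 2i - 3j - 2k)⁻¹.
0.1154 - 0.0769i + 0.1154j + 0.0769k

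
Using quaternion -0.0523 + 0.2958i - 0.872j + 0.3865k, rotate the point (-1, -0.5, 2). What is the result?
(1.697, -0.993, -1.176)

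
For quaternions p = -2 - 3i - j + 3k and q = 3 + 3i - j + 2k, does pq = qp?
No: pq = -4 - 14i + 14j + 11k ≠ -4 - 16i - 16j - k = qp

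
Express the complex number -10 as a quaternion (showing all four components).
-10 + 0i + 0j + 0k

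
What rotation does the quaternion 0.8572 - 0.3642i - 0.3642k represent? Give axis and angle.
axis = (-√2/2, 0, -√2/2), θ = 62°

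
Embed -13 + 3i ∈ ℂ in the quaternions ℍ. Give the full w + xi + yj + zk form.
-13 + 3i + 0j + 0k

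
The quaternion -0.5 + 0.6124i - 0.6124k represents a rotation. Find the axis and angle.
axis = (√2/2, 0, -√2/2), θ = 4π/3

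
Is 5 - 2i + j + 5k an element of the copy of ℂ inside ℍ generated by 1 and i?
No. The quaternion 5 - 2i + j + 5k has j-coefficient y = 1 and k-coefficient z = 5, not both zero, so it does not lie in the complex subalgebra spanned by 1 and i.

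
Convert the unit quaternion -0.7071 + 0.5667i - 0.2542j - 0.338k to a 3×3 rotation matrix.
[[0.6423, -0.7661, -0.0236], [0.1899, 0.1292, 0.9733], [-0.7426, -0.6296, 0.2285]]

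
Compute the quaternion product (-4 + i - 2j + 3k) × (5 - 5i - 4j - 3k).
-14 + 43i - 6j + 13k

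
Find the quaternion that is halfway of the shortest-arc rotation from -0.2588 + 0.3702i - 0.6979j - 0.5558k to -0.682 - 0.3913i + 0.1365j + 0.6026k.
0.253 + 0.4553i - 0.4989j - 0.6926k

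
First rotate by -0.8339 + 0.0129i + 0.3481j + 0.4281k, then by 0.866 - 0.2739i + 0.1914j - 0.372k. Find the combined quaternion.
-0.626 + 0.451i + 0.2543j + 0.5831k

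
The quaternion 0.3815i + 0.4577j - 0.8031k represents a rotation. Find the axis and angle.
axis = (0.3815, 0.4577, -0.8031), θ = π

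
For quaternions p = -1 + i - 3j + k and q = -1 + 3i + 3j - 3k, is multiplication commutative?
No: pq = 10 + 2i + 6j + 14k ≠ 10 - 10i - 6j - 10k = qp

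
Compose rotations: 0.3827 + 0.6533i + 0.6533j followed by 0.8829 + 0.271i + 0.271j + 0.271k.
-0.0162 + 0.5035i + 0.8576j + 0.1037k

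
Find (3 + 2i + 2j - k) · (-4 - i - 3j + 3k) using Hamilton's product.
-1 - 8i - 22j + 9k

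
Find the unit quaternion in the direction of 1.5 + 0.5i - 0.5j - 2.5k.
0.5 + 0.1667i - 0.1667j - 0.8333k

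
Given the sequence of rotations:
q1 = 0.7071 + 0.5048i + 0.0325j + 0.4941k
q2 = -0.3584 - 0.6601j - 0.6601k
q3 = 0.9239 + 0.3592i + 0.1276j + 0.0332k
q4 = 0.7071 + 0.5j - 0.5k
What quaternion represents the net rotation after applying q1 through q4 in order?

q2 · q1 = 0.0942 - 0.4856i - 0.8116j - 0.3106k
q3 · q2 · q1 = 0.3753 - 0.4275i - 0.6424j - 0.5134k
q4 · q3 · q2 · q1 = 0.3299 - 0.8802i - 0.0528j - 0.3369k
0.3299 - 0.8802i - 0.0528j - 0.3369k


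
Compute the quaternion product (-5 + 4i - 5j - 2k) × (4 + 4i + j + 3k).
-25 - 17i - 45j + k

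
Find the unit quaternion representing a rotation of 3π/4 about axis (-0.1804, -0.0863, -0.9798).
0.3827 - 0.1667i - 0.0797j - 0.9052k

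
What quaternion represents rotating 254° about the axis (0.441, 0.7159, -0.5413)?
-0.6018 + 0.3522i + 0.5717j - 0.4323k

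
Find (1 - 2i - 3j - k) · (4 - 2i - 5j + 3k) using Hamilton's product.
-12 - 24i - 9j + 3k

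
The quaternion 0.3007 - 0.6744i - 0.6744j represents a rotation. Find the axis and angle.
axis = (-√2/2, -√2/2, 0), θ = 145°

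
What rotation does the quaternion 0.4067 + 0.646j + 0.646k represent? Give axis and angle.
axis = (0, √2/2, √2/2), θ = 132°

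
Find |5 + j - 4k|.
√42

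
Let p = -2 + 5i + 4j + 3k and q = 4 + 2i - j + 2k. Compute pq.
-20 + 27i + 14j - 5k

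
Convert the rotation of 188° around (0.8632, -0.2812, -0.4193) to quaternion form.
-0.0698 + 0.8611i - 0.2805j - 0.4183k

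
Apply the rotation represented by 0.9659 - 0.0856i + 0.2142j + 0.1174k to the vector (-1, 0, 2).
(-0.093, 0.241, 2.221)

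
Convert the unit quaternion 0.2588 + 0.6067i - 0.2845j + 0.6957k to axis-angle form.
axis = (0.6281, -0.2945, 0.7202), θ = 5π/6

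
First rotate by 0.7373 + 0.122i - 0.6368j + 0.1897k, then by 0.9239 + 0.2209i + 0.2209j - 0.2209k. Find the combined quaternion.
0.8368 + 0.1768i - 0.4943j - 0.1552k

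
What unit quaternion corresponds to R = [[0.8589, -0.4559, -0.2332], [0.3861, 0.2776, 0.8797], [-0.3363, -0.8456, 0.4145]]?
0.7986 - 0.5401i + 0.0323j + 0.2636k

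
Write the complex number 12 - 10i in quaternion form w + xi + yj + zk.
12 - 10i + 0j + 0k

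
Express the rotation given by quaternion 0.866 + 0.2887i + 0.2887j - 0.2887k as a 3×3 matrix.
[[0.6666, 0.6667, 0.3333], [-0.3333, 0.6666, -0.6667], [-0.6667, 0.3333, 0.6666]]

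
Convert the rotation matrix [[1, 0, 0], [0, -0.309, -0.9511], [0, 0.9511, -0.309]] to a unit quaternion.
0.5878 + 0.809i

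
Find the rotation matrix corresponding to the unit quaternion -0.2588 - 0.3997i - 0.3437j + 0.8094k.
[[-0.5465, 0.6937, -0.4691], [-0.1442, -0.6298, -0.7633], [-0.8249, -0.3495, 0.4442]]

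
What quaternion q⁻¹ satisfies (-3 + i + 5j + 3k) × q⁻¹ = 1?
-0.0682 - 0.0227i - 0.1136j - 0.0682k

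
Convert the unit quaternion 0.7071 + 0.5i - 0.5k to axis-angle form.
axis = (√2/2, 0, -√2/2), θ = π/2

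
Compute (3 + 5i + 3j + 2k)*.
3 - 5i - 3j - 2k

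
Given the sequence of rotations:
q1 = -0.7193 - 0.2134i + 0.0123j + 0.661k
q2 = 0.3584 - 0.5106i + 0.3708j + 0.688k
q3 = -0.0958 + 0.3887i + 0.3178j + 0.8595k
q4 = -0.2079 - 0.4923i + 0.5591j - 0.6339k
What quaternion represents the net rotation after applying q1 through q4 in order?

q2 · q1 = -0.8261 + 0.5274i - 0.0716j - 0.1851k
q3 · q2 · q1 = 0.056 - 0.3689i + 0.2696j - 0.8877k
q4 · q3 · q2 · q1 = -0.9067 - 0.2763i - 0.2279j + 0.2226k
-0.9067 - 0.2763i - 0.2279j + 0.2226k


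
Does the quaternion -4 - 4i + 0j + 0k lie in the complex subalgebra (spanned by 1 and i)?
Yes. The quaternion -4 - 4i has j- and k-coefficients y = z = 0, so it lies in the complex subalgebra spanned by 1 and i.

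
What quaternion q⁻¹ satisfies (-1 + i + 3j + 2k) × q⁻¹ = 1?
-0.0667 - 0.0667i - 0.2j - 0.1333k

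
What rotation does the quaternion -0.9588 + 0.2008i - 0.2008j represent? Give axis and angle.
axis = (√2/2, -√2/2, 0), θ = 327°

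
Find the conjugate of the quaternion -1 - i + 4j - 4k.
-1 + i - 4j + 4k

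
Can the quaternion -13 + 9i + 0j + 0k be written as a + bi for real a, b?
Yes. The quaternion -13 + 9i has j- and k-coefficients y = z = 0, so it lies in the complex subalgebra spanned by 1 and i.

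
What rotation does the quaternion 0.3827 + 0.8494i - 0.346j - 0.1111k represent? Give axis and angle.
axis = (0.9194, -0.3745, -0.1203), θ = 3π/4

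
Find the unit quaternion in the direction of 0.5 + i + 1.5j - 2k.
0.1826 + 0.3651i + 0.5477j - 0.7303k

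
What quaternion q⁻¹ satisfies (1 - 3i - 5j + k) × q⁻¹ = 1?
0.0278 + 0.0833i + 0.1389j - 0.0278k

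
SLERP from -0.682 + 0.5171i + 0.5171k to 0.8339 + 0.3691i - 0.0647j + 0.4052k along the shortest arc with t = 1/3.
-0.9375 + 0.2533i + 0.0296j + 0.2368k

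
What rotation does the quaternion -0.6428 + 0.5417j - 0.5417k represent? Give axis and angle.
axis = (0, √2/2, -√2/2), θ = 260°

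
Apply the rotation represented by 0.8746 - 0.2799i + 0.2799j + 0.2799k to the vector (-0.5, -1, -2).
(-0.363, -2.146, -0.717)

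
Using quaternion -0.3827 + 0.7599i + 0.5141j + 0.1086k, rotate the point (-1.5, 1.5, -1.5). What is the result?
(0.968, -2.355, -0.518)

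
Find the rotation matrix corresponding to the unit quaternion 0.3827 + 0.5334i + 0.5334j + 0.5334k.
[[-0.1381, 0.1608, 0.9773], [0.9773, -0.1381, 0.1608], [0.1608, 0.9773, -0.1381]]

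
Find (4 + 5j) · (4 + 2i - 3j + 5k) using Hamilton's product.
31 + 33i + 8j + 10k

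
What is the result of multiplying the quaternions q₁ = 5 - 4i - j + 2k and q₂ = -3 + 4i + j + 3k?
-4 + 27i + 28j + 9k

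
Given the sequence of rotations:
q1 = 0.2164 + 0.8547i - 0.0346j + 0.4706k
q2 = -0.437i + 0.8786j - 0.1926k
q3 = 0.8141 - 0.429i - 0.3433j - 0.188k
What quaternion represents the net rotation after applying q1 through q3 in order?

q2 · q1 = 0.4945 + 0.3122i + 0.2312j - 0.7775k
q3 · q2 · q1 = 0.4697 + 0.3524i - 0.3738j - 0.7179k
0.4697 + 0.3524i - 0.3738j - 0.7179k


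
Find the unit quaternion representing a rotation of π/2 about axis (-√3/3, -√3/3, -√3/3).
0.7071 - 0.4082i - 0.4082j - 0.4082k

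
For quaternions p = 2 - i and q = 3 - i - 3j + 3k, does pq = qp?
No: pq = 5 - 5i - 3j + 9k ≠ 5 - 5i - 9j + 3k = qp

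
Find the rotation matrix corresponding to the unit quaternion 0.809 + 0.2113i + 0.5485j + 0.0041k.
[[0.3983, 0.2252, 0.8892], [0.2384, 0.9107, -0.3374], [-0.8857, 0.3464, 0.309]]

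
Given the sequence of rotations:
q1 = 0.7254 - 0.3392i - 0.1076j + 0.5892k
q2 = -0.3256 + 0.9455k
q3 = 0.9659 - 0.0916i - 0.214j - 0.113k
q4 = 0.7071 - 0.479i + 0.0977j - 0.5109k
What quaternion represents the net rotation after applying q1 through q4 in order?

q2 · q1 = -0.7933 + 0.2122i - 0.2857j + 0.494k
q3 · q2 · q1 = -0.7521 + 0.1396i - 0.0849j + 0.6384k
q4 · q3 · q2 · q1 = -0.1305 + 0.478i + 0.101j + 0.8627k
-0.1305 + 0.478i + 0.101j + 0.8627k


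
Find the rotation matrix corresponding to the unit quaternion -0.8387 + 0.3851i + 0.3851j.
[[0.7034, 0.2966, -0.646], [0.2966, 0.7034, 0.646], [0.646, -0.646, 0.4068]]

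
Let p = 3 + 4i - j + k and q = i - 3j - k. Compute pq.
-6 + 7i - 4j - 14k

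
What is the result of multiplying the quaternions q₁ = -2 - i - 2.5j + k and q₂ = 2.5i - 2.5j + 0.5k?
-4.25 - 3.75i + 8j + 7.75k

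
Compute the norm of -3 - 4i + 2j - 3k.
√38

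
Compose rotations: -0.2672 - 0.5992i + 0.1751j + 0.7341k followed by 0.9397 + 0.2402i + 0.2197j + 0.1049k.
-0.2226 - 0.4843i - 0.1333j + 0.8355k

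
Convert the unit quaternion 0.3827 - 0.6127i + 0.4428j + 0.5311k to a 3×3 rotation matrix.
[[0.0437, -0.9491, -0.3119], [-0.1361, -0.3149, 0.9393], [-0.9897, 0.0014, -0.1429]]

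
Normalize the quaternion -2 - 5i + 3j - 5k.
-0.252 - 0.6299i + 0.378j - 0.6299k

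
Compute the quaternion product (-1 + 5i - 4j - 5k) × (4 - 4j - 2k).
-30 + 8i - 2j - 38k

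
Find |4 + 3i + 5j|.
√50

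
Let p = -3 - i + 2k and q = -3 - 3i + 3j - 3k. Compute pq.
12 + 6i - 18j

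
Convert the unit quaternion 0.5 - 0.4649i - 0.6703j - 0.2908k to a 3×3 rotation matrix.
[[-0.0677, 0.914, -0.3999], [0.3324, 0.3986, 0.8547], [0.9407, -0.0751, -0.3309]]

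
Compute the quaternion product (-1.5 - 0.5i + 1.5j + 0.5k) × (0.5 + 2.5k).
-2 + 3.5i + 2j - 3.5k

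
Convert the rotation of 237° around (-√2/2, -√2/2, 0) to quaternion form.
-0.4772 - 0.6214i - 0.6214j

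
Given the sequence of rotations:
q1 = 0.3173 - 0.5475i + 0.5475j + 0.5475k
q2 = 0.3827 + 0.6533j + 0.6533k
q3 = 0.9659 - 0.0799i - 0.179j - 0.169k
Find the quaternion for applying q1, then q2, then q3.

q2 · q1 = -0.5939 - 0.2095i + 0.0591j + 0.7745k
q3 · q2 · q1 = -0.4489 - 0.2836i + 0.2607j + 0.8062k
-0.4489 - 0.2836i + 0.2607j + 0.8062k


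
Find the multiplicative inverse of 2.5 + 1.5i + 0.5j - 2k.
0.1961 - 0.1176i - 0.0392j + 0.1569k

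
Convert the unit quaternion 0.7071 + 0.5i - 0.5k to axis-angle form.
axis = (√2/2, 0, -√2/2), θ = π/2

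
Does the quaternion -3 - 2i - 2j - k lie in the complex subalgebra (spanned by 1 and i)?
No. The quaternion -3 - 2i - 2j - k has j-coefficient y = -2 and k-coefficient z = -1, not both zero, so it does not lie in the complex subalgebra spanned by 1 and i.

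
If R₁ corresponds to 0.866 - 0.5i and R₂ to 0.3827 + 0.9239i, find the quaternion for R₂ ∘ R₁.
0.7934 + 0.6087i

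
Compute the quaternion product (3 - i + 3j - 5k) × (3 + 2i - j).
14 - 2i - 4j - 20k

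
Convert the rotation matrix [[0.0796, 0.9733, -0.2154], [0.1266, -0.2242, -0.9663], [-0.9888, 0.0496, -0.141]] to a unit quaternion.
0.4226 + 0.601i + 0.4575j - 0.5009k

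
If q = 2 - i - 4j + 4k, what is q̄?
2 + i + 4j - 4k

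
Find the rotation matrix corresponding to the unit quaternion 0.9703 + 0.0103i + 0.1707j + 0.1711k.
[[0.8832, -0.3285, 0.3348], [0.3356, 0.9412, 0.0384], [-0.3277, 0.0784, 0.9415]]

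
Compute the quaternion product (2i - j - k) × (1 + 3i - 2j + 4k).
-4 - 4i - 12j - 2k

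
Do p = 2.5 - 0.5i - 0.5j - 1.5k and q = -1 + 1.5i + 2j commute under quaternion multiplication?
No: pq = -0.75 + 7.25i + 3.25j + 1.25k ≠ -0.75 + 1.25i + 7.75j + 1.75k = qp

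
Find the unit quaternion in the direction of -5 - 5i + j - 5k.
-0.5735 - 0.5735i + 0.1147j - 0.5735k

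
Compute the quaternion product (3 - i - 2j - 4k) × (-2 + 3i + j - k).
-5 + 17i - 6j + 10k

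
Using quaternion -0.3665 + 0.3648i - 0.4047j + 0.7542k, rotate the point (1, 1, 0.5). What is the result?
(0.216, -1.423, -0.421)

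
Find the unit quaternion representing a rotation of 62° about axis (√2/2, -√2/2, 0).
0.8572 + 0.3642i - 0.3642j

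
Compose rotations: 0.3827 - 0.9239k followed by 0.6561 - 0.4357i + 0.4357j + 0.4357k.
0.6536 - 0.5693i - 0.2358j - 0.4394k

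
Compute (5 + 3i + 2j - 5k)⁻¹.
0.0794 - 0.0476i - 0.0317j + 0.0794k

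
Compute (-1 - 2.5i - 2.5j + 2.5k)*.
-1 + 2.5i + 2.5j - 2.5k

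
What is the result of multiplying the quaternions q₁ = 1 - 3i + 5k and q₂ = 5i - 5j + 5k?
-10 + 30i + 35j + 20k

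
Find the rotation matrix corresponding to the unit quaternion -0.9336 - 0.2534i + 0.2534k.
[[0.8716, 0.4731, -0.1284], [-0.4731, 0.7432, -0.4731], [-0.1284, 0.4731, 0.8716]]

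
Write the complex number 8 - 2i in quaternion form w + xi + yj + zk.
8 - 2i + 0j + 0k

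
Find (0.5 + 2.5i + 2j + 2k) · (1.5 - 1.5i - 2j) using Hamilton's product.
8.5 + 7i - j + k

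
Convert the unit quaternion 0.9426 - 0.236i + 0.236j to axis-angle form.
axis = (-√2/2, √2/2, 0), θ = 39°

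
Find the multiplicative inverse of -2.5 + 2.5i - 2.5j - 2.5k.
-0.1 - 0.1i + 0.1j + 0.1k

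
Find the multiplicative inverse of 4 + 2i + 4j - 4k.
0.0769 - 0.0385i - 0.0769j + 0.0769k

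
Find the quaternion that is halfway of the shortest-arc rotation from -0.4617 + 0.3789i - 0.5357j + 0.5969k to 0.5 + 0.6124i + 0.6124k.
0.0232 + 0.5996i - 0.324j + 0.7314k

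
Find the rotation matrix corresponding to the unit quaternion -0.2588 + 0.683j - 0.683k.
[[-0.866, -0.3535, -0.3535], [0.3535, 0.067, -0.933], [0.3535, -0.933, 0.067]]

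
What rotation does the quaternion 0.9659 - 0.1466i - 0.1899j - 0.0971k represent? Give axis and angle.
axis = (-0.5664, -0.7337, -0.3752), θ = π/6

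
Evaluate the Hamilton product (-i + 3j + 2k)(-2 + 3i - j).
6 + 4i - 12k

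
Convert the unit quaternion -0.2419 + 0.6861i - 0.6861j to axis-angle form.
axis = (√2/2, -√2/2, 0), θ = 208°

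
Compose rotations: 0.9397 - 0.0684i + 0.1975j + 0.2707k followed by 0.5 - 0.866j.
0.6409 - 0.2686i - 0.715j + 0.0761k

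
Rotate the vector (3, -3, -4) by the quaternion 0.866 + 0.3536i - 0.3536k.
(1.413, -0.887, -5.587)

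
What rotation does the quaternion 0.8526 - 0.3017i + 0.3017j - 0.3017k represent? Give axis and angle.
axis = (-√3/3, √3/3, -√3/3), θ = 63°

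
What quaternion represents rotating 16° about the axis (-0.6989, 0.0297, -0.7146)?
0.9903 - 0.0973i + 0.0041j - 0.0995k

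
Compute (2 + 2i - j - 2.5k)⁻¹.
0.1311 - 0.1311i + 0.0656j + 0.1639k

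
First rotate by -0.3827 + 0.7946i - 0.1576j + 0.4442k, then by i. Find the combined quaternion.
-0.7946 - 0.3827i - 0.4442j - 0.1576k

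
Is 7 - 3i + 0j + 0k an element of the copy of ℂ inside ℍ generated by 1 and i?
Yes. The quaternion 7 - 3i has j- and k-coefficients y = z = 0, so it lies in the complex subalgebra spanned by 1 and i.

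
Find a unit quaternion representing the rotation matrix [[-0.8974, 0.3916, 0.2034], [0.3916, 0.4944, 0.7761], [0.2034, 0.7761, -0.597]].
0.2265i + 0.8644j + 0.4489k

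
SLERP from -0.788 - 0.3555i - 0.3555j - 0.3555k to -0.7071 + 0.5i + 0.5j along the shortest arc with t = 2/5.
-0.9641 - 0.2655k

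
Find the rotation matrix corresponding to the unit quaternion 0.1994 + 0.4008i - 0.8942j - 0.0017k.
[[-0.5992, -0.7161, -0.358], [-0.7175, 0.6787, -0.1568], [0.3552, 0.1629, -0.9205]]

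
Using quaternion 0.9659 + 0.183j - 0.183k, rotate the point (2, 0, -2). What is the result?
(1.025, -0.573, -2.573)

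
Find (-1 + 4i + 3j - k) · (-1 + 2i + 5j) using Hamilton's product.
-22 - i - 10j + 15k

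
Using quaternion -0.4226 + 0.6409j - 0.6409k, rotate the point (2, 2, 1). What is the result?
(-2.911, 0.619, -0.381)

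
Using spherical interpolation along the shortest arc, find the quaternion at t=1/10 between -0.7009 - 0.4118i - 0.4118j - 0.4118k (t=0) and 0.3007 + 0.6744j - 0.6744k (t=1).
-0.7156 - 0.396i - 0.4894j - 0.3026k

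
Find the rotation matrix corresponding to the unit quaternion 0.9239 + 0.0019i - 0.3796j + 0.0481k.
[[0.7072, -0.0903, -0.7012], [0.0874, 0.9954, -0.04], [0.7016, -0.033, 0.7118]]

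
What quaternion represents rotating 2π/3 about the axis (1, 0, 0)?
0.5 + 0.866i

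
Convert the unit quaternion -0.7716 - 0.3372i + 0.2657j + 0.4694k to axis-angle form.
axis = (-0.5301, 0.4177, 0.7379), θ = 281°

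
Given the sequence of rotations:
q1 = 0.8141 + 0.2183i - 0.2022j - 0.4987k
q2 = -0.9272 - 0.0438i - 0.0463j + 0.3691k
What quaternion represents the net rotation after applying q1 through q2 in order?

q2 · q1 = -0.5706 - 0.1403i + 0.2085j + 0.7818k
-0.5706 - 0.1403i + 0.2085j + 0.7818k


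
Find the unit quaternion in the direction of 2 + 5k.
0.3714 + 0.9285k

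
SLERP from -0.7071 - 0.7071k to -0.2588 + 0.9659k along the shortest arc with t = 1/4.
-0.5 - 0.866k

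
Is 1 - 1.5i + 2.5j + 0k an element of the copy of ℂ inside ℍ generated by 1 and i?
No. The quaternion 1 - 1.5i + 2.5j has j-coefficient y = 2.5 and k-coefficient z = 0, not both zero, so it does not lie in the complex subalgebra spanned by 1 and i.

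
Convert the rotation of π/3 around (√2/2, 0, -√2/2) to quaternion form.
0.866 + 0.3536i - 0.3536k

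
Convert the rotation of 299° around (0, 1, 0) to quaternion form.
-0.8616 + 0.5075j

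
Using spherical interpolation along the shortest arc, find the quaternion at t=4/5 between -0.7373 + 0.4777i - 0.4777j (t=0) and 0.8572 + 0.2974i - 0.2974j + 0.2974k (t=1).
-0.9447 - 0.1394i + 0.1394j - 0.2621k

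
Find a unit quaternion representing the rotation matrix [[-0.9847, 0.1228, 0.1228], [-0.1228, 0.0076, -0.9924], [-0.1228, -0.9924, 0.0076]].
-0.0872 - 0.7044j + 0.7044k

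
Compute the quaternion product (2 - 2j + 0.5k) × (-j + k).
-2.5 - 1.5i - 2j + 2k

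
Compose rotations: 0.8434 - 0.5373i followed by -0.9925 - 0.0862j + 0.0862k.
-0.8371 + 0.5333i - 0.119j + 0.0264k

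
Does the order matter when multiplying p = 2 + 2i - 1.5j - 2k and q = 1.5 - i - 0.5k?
Yes: pq = 4 + 1.75i + 0.75j - 5.5k ≠ 4 + 0.25i - 5.25j - 2.5k = qp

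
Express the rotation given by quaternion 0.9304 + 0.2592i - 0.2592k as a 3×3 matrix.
[[0.8656, 0.4823, -0.1344], [-0.4823, 0.7313, -0.4823], [-0.1344, 0.4823, 0.8656]]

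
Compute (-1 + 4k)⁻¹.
-0.0588 - 0.2353k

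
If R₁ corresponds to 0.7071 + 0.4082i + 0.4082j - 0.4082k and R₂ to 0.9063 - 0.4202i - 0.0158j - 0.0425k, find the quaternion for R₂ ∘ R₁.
0.8015 + 0.0966i + 0.1699j - 0.5651k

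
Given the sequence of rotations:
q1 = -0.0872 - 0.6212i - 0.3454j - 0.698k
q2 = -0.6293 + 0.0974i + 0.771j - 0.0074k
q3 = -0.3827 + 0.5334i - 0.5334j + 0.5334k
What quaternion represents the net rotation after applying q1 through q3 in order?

q2 · q1 = 0.3765 - 0.1583i + 0.2227j + 0.8852k
q3 · q2 · q1 = -0.413 - 0.3295i - 0.8427j - 0.1036k
-0.413 - 0.3295i - 0.8427j - 0.1036k


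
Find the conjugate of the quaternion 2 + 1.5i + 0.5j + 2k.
2 - 1.5i - 0.5j - 2k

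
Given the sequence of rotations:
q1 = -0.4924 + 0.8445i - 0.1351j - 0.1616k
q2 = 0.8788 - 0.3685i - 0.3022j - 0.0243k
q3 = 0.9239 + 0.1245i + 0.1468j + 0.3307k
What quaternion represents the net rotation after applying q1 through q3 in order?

q2 · q1 = -0.1663 + 0.9691i - 0.05j + 0.1749k
q3 · q2 · q1 = -0.3248 + 0.9169i + 0.2281j - 0.0419k
-0.3248 + 0.9169i + 0.2281j - 0.0419k


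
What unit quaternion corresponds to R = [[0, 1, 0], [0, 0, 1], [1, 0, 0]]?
-0.5 + 0.5i + 0.5j + 0.5k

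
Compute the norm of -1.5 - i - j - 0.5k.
2.121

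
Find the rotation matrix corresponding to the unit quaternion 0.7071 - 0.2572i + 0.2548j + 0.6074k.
[[0.1323, -0.9901, 0.0479], [0.7279, 0.1298, 0.6733], [-0.6728, -0.0542, 0.7379]]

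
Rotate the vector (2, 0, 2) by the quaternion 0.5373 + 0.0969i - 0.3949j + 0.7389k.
(-1.37, 0.06, 2.474)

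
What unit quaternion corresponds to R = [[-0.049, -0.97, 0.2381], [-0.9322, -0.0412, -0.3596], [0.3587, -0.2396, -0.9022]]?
-0.0436 - 0.6882i + 0.691j - 0.2168k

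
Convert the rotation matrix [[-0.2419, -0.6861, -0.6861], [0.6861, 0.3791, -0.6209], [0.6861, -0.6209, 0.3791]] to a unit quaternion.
0.6157 - 0.5572j + 0.5572k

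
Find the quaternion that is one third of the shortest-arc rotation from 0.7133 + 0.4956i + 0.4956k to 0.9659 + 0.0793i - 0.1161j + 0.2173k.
0.8296 + 0.3689i - 0.0407j + 0.4173k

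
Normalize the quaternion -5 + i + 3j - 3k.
-0.7538 + 0.1508i + 0.4523j - 0.4523k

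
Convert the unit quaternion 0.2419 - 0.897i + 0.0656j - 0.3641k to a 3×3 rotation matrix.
[[0.7263, 0.0585, 0.6849], [-0.2938, -0.8744, 0.3862], [0.6215, -0.4817, -0.6178]]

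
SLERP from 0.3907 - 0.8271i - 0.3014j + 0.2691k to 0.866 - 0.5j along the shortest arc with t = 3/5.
0.7739 - 0.39i - 0.4826j + 0.1269k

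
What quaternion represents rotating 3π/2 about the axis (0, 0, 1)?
-0.7071 + 0.7071k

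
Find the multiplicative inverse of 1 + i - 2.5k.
0.1212 - 0.1212i + 0.303k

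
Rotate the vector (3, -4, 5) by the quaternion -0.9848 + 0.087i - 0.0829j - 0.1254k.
(4.617, -2.155, 4.903)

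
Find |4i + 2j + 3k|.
√29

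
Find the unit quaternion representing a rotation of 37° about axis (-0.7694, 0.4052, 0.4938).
0.9483 - 0.2441i + 0.1286j + 0.1567k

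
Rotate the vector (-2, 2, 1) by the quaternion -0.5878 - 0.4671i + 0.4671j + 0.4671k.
(-1.015, 2.113, 1.873)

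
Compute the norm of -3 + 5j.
√34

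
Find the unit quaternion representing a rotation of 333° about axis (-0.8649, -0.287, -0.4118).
-0.9724 - 0.2019i - 0.067j - 0.0961k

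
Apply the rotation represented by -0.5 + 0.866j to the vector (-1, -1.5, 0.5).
(0.067, -1.5, -1.116)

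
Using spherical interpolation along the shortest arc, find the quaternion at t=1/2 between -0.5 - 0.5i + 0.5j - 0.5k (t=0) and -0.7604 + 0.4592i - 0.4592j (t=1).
0.1773 - 0.653i + 0.653j - 0.3404k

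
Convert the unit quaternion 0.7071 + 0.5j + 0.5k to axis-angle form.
axis = (0, √2/2, √2/2), θ = π/2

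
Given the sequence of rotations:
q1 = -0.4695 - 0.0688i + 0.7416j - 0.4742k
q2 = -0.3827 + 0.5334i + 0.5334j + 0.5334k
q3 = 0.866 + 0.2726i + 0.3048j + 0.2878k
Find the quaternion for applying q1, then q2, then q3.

q2 · q1 = 0.0737 - 0.8726i - 0.318j + 0.3633k
q3 · q2 · q1 = 0.2941 - 0.5333i - 0.6031j + 0.5151k
0.2941 - 0.5333i - 0.6031j + 0.5151k


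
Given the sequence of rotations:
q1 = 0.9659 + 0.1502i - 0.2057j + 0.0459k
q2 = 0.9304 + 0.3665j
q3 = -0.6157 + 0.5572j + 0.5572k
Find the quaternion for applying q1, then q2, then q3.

q2 · q1 = 0.9741 + 0.1566i + 0.1626j - 0.0123k
q3 · q2 · q1 = -0.6835 - 0.1939i + 0.5299j + 0.4631k
-0.6835 - 0.1939i + 0.5299j + 0.4631k


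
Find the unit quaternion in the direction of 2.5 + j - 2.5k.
0.6804 + 0.2722j - 0.6804k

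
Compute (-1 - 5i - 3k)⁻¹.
-0.0286 + 0.1429i + 0.0857k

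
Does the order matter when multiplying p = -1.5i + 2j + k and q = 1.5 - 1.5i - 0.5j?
Yes: pq = -1.25 - 1.75i + 1.5j + 5.25k ≠ -1.25 - 2.75i + 4.5j - 2.25k = qp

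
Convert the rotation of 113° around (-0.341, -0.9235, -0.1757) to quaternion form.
0.5519 - 0.2844i - 0.7701j - 0.1465k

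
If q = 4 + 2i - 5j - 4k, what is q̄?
4 - 2i + 5j + 4k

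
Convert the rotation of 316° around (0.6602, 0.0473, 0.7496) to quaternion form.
-0.9272 + 0.2473i + 0.0177j + 0.2808k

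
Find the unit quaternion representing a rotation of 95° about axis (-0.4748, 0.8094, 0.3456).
0.6756 - 0.3501i + 0.5968j + 0.2548k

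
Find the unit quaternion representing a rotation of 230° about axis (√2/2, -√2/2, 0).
-0.4226 + 0.6409i - 0.6409j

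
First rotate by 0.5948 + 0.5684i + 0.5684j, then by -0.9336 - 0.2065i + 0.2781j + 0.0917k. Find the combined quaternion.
-0.596 - 0.7056i - 0.3131j - 0.2209k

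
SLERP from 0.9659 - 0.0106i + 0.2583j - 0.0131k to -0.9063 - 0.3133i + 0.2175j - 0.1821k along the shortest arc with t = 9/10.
0.9289 + 0.2844i - 0.1707j + 0.1646k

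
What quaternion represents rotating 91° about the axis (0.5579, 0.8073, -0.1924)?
0.7009 + 0.3979i + 0.5758j - 0.1372k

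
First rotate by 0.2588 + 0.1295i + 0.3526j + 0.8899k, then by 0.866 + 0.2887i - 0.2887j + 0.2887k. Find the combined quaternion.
0.0316 - 0.1718i + 0.0111j + 0.9846k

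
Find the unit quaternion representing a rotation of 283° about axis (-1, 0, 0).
-0.7826 - 0.6225i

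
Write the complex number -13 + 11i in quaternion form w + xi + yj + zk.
-13 + 11i + 0j + 0k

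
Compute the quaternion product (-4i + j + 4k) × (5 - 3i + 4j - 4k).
-40i - 23j + 7k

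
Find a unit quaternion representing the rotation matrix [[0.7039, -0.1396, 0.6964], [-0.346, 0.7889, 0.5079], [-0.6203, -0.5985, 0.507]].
0.866 - 0.3194i + 0.3801j - 0.0596k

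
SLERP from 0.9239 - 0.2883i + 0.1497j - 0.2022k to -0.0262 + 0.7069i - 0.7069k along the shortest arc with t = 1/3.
0.7879 - 0.5791i + 0.1256j + 0.1674k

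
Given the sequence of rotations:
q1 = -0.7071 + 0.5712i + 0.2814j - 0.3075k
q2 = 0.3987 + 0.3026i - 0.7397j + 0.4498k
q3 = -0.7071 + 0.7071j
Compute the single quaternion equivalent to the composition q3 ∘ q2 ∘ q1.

q2 · q1 = -0.1083 + 0.1147i + 0.9852j + 0.067k
q3 · q2 · q1 = -0.6201 - 0.0337i - 0.7732j - 0.1285k
-0.6201 - 0.0337i - 0.7732j - 0.1285k


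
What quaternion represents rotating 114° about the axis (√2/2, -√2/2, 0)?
0.5446 + 0.593i - 0.593j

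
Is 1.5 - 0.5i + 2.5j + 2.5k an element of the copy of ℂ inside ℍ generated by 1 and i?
No. The quaternion 1.5 - 0.5i + 2.5j + 2.5k has j-coefficient y = 2.5 and k-coefficient z = 2.5, not both zero, so it does not lie in the complex subalgebra spanned by 1 and i.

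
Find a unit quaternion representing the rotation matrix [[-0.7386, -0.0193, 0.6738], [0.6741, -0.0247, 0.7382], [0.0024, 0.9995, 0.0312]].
0.2588 + 0.2524i + 0.6486j + 0.6698k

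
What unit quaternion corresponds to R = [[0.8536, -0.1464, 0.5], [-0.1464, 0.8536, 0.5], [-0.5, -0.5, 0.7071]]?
0.9239 - 0.2706i + 0.2706j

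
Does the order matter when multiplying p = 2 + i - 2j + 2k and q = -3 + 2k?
Yes: pq = -10 - 7i + 4j - 2k ≠ -10 + i + 8j - 2k = qp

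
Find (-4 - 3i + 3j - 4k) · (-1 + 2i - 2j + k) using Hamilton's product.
20 - 10i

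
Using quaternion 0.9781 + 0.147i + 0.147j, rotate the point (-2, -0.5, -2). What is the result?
(-2.51, 0.01, -1.396)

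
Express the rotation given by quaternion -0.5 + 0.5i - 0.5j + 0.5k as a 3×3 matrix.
[[0, 0, 1], [-1, 0, 0], [0, -1, 0]]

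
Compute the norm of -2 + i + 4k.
√21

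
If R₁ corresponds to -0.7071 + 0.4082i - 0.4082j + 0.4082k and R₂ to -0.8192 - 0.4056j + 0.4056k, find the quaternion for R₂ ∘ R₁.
0.2481 - 0.3344i + 0.7868j - 0.4556k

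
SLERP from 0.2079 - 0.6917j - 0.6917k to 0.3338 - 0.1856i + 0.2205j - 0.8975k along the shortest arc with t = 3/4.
0.3317 - 0.1504i - 0.0249j - 0.931k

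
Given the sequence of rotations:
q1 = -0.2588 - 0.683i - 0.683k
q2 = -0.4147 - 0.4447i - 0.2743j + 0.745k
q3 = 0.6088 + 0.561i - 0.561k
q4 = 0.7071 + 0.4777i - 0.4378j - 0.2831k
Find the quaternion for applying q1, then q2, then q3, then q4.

q2 · q1 = 0.3124 + 0.5857i - 0.7416j - 0.0969k
q3 · q2 · q1 = -0.1927 + 0.1158i - 0.7257j - 0.6503k
q4 · q3 · q2 · q1 = -0.6934 + 0.0691i - 0.1509j - 0.7012k
-0.6934 + 0.0691i - 0.1509j - 0.7012k


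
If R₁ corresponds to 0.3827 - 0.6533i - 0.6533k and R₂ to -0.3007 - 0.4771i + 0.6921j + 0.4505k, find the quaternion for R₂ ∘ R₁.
-0.1325 - 0.4383i - 0.3411j + 0.821k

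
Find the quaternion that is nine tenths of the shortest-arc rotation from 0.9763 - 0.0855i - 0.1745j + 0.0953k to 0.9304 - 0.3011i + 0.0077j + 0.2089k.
0.9391 - 0.2805i - 0.0108j + 0.1983k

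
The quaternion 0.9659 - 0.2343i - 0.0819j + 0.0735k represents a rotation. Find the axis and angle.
axis = (-0.9051, -0.3164, 0.2839), θ = π/6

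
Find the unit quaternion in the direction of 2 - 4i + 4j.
0.3333 - 0.6667i + 0.6667j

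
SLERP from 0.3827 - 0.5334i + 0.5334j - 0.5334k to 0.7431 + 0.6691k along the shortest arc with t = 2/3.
-0.4427 - 0.2561i + 0.2561j - 0.8202k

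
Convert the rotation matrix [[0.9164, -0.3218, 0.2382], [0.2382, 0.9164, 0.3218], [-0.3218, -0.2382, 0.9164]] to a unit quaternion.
0.9681 - 0.1446i + 0.1446j + 0.1446k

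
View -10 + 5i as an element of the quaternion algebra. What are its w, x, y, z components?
-10 + 5i + 0j + 0k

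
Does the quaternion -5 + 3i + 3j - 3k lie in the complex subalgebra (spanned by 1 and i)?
No. The quaternion -5 + 3i + 3j - 3k has j-coefficient y = 3 and k-coefficient z = -3, not both zero, so it does not lie in the complex subalgebra spanned by 1 and i.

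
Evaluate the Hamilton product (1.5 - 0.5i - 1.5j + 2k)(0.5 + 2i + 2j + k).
2.75 - 2.75i + 6.75j + 4.5k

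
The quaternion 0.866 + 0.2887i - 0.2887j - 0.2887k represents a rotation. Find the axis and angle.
axis = (√3/3, -√3/3, -√3/3), θ = π/3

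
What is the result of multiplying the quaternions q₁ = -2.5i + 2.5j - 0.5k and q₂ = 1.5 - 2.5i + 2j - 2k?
-12.25 - 7.75i + 0.5k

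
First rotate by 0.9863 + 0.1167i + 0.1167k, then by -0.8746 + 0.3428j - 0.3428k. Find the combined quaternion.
-0.8226 - 0.0621i + 0.2981j - 0.4802k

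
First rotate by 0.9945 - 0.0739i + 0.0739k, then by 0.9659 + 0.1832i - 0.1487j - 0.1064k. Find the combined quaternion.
0.982 + 0.0998i - 0.1536j - 0.0454k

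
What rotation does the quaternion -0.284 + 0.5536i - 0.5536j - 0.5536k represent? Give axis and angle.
axis = (√3/3, -√3/3, -√3/3), θ = 213°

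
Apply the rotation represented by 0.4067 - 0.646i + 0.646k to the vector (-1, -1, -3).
(2.864, -1.433, 0.864)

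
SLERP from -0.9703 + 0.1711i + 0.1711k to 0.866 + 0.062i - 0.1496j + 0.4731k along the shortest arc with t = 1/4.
-0.9923 + 0.1166i + 0.0407j + 0.0049k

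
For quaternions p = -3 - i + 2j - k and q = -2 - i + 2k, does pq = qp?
No: pq = 7 + 9i - j - 2k ≠ 7 + i - 7j - 6k = qp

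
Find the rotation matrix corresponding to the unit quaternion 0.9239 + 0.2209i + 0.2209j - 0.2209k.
[[0.8048, 0.5058, 0.3106], [-0.3106, 0.8048, -0.5058], [-0.5058, 0.3106, 0.8048]]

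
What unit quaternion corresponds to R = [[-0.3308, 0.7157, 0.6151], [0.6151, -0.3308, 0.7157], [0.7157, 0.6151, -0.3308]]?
-0.0436 + 0.5768i + 0.5768j + 0.5768k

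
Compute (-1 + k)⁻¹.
-0.5 - 0.5k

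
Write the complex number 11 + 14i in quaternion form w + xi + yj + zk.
11 + 14i + 0j + 0k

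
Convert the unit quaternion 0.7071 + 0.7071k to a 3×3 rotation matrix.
[[0, -1, 0], [1, 0, 0], [0, 0, 1]]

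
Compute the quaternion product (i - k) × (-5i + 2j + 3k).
8 + 2i + 2j + 2k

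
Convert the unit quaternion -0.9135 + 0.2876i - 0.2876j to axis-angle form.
axis = (√2/2, -√2/2, 0), θ = 312°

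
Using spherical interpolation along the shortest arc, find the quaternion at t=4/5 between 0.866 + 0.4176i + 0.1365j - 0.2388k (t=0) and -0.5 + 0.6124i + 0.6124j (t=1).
0.7179 - 0.447i - 0.5292j - 0.0698k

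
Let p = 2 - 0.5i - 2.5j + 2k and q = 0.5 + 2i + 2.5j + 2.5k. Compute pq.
3.25 - 7.5i + 9j + 9.75k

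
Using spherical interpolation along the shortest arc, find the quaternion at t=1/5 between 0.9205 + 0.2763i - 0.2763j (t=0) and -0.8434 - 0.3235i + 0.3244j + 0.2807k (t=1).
0.9115 + 0.2879i - 0.2881j - 0.057k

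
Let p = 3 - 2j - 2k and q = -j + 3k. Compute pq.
4 - 8i - 3j + 9k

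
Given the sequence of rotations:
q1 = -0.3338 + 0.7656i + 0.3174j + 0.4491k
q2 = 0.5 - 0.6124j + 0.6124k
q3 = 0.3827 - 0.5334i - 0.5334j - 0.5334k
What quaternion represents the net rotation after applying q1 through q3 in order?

q2 · q1 = -0.2476 - 0.0866i + 0.832j + 0.489k
q3 · q2 · q1 = 0.5637 + 0.2819i + 0.7575j - 0.1708k
0.5637 + 0.2819i + 0.7575j - 0.1708k


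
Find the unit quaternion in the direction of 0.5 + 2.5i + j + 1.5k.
0.1601 + 0.8006i + 0.3203j + 0.4804k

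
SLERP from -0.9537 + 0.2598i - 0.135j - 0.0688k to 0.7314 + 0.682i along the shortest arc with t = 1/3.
-0.9909 - 0.0754i - 0.0997j - 0.0508k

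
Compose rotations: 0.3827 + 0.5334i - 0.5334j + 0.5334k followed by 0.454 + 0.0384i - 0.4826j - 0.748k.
0.2948 - 0.3995i - 0.8463j + 0.1928k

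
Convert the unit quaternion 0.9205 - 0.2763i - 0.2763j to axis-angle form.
axis = (-√2/2, -√2/2, 0), θ = 46°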